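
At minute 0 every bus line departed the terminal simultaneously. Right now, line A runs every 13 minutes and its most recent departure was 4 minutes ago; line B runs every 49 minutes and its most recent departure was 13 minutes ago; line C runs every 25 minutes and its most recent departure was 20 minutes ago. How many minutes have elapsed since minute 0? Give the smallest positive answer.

3345

The moduli are pairwise coprime; N = 13·49·25 = 15925.
N/13 = 1225; 1225 ≡ 3 (mod 13); 3·9 ≡ 1, so inverse 9.
N/49 = 325; 325 ≡ 31 (mod 49); 31·19 ≡ 1, so inverse 19.
N/25 = 637; 637 ≡ 12 (mod 25); 12·23 ≡ 1, so inverse 23.
t ≡ 4·1225·9 + 13·325·19 + 20·637·23 = 417395.
417395 mod 15925 = 3345.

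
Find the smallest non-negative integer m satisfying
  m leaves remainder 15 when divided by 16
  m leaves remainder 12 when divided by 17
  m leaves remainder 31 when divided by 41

6591

Combine the congruences pairwise.
From m ≡ 15 (mod 16) write m = 15 + 16t. Substituting into m ≡ 12 (mod 17) gives 16t ≡ 14 (mod 17), and since 16⁻¹ ≡ 16 (mod 17), t ≡ 3. Hence m ≡ 15 + 16·3 = 63 (mod 272).
From m ≡ 63 (mod 272) write m = 63 + 272t. Substituting into m ≡ 31 (mod 41) gives 272t ≡ 9 (mod 41), and since 26⁻¹ ≡ 30 (mod 41), t ≡ 24. Hence m ≡ 63 + 272·24 = 6591 (mod 11152).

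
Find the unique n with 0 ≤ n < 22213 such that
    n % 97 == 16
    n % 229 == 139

From n ≡ 16 (mod 97) write n = 16 + 97t. Substituting into n ≡ 139 (mod 229) gives 97t ≡ 123 (mod 229), and since 97⁻¹ ≡ 85 (mod 229), t ≡ 150. Hence n ≡ 16 + 97·150 = 14566 (mod 22213).

14566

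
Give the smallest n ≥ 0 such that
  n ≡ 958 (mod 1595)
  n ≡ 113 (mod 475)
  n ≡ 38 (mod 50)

166838

Combine the congruences pairwise.
gcd(1595, 475) = 5 and 5 | (113 − 958), so the pair is consistent; merging gives n ≡ 15313 (mod 151525), where 151525 = lcm(1595, 475).
gcd(151525, 50) = 25 and 25 | (38 − 15313), so the pair is consistent; merging gives n ≡ 166838 (mod 303050), where 303050 = lcm(151525, 50).
The solution is unique modulo lcm(1595, 475, 50) = 303050.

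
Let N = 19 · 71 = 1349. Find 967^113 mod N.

177

Mod 19: 967 ≡ 17; by Fermat, exponent reduces to 113 mod 18 = 5; 17^5 ≡ 6 (mod 19).
Mod 71: 967 ≡ 44; by Fermat, exponent reduces to 113 mod 70 = 43; 44^43 ≡ 35 (mod 71).
Combine by CRT: x ≡ 6 (mod 19), x ≡ 35 (mod 71) ⇒ x ≡ 177 (mod 1349).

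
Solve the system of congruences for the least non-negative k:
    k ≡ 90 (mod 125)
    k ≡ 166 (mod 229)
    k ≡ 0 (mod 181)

3396465

Combine the congruences pairwise.
From k ≡ 90 (mod 125) write k = 90 + 125t. Substituting into k ≡ 166 (mod 229) gives 125t ≡ 76 (mod 229), and since 125⁻¹ ≡ 11 (mod 229), t ≡ 149. Hence k ≡ 90 + 125·149 = 18715 (mod 28625).
From k ≡ 18715 (mod 28625) write k = 18715 + 28625t. Substituting into k ≡ 0 (mod 181) gives 28625t ≡ 109 (mod 181), and since 27⁻¹ ≡ 114 (mod 181), t ≡ 118. Hence k ≡ 18715 + 28625·118 = 3396465 (mod 5181125).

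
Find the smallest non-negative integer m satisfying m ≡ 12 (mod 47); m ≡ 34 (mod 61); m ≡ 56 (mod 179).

Combine the congruences pairwise.
From m ≡ 12 (mod 47) write m = 12 + 47t. Substituting into m ≡ 34 (mod 61) gives 47t ≡ 22 (mod 61), and since 47⁻¹ ≡ 13 (mod 61), t ≡ 42. Hence m ≡ 12 + 47·42 = 1986 (mod 2867).
From m ≡ 1986 (mod 2867) write m = 1986 + 2867t. Substituting into m ≡ 56 (mod 179) gives 2867t ≡ 39 (mod 179), and since 3⁻¹ ≡ 60 (mod 179), t ≡ 13. Hence m ≡ 1986 + 2867·13 = 39257 (mod 513193).

39257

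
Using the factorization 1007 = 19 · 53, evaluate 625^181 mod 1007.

872

Mod 19: 625 ≡ 17; by Fermat, exponent reduces to 181 mod 18 = 1; 17^1 ≡ 17 (mod 19).
Mod 53: 625 ≡ 42; by Fermat, exponent reduces to 181 mod 52 = 25; 42^25 ≡ 24 (mod 53).
Combine by CRT: x ≡ 17 (mod 19), x ≡ 24 (mod 53) ⇒ x ≡ 872 (mod 1007).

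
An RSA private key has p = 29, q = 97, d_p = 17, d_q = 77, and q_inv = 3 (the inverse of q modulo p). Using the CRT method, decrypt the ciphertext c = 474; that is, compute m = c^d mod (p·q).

m₁ = c^(d_p) mod p: c ≡ 10 (mod 29), and 10^17 mod 29 = 15.
m₂ = c^(d_q) mod q: c ≡ 86 (mod 97), and 86^77 mod 97 = 31.
h = q_inv·(m₁ − m₂) mod p = 3·(15 − 31) mod 29 = 10.
m = m₂ + h·q = 31 + 10·97 = 1001.

1001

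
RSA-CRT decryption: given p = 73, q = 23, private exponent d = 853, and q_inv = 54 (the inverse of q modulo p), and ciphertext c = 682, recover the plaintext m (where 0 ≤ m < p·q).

286

d_p = d mod (p−1) = 853 mod 72 = 61; d_q = d mod (q−1) = 17.
m₁ = c^(d_p) mod p: c ≡ 25 (mod 73), and 25^61 mod 73 = 67.
m₂ = c^(d_q) mod q: c ≡ 15 (mod 23), and 15^17 mod 23 = 10.
h = q_inv·(m₁ − m₂) mod p = 54·(67 − 10) mod 73 = 12.
m = m₂ + h·q = 10 + 12·23 = 286.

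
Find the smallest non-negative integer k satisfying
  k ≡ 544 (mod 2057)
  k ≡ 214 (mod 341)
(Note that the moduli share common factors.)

Combine the congruences pairwise.
gcd(2057, 341) = 11 and 11 | (214 − 544), so the pair is consistent; merging gives k ≡ 2601 (mod 63767), where 63767 = lcm(2057, 341).
The solution is unique modulo lcm(2057, 341) = 63767.

2601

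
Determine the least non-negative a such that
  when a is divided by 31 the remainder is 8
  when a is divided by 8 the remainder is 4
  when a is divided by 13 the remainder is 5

From a ≡ 8 (mod 31) write a = 8 + 31t. Substituting into a ≡ 4 (mod 8) gives 31t ≡ 4 (mod 8), and since 7⁻¹ ≡ 7 (mod 8), t ≡ 4. Hence a ≡ 8 + 31·4 = 132 (mod 248).
From a ≡ 132 (mod 248) write a = 132 + 248t. Substituting into a ≡ 5 (mod 13) gives 248t ≡ 3 (mod 13), and since 1⁻¹ ≡ 1 (mod 13), t ≡ 3. Hence a ≡ 132 + 248·3 = 876 (mod 3224).

876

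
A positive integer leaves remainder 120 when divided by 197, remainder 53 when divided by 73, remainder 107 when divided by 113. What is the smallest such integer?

Combine the congruences pairwise.
From x ≡ 120 (mod 197) write x = 120 + 197t. Substituting into x ≡ 53 (mod 73) gives 197t ≡ 6 (mod 73), and since 51⁻¹ ≡ 63 (mod 73), t ≡ 13. Hence x ≡ 120 + 197·13 = 2681 (mod 14381).
From x ≡ 2681 (mod 14381) write x = 2681 + 14381t. Substituting into x ≡ 107 (mod 113) gives 14381t ≡ 25 (mod 113), and since 30⁻¹ ≡ 49 (mod 113), t ≡ 95. Hence x ≡ 2681 + 14381·95 = 1368876 (mod 1625053).

1368876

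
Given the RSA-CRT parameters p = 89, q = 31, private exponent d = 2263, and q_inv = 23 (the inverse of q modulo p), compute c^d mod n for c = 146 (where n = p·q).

1563

d_p = d mod (p−1) = 2263 mod 88 = 63; d_q = d mod (q−1) = 13.
m₁ = c^(d_p) mod p: c ≡ 57 (mod 89), and 57^63 mod 89 = 50.
m₂ = c^(d_q) mod q: c ≡ 22 (mod 31), and 22^13 mod 31 = 13.
h = q_inv·(m₁ − m₂) mod p = 23·(50 − 13) mod 89 = 50.
m = m₂ + h·q = 13 + 50·31 = 1563.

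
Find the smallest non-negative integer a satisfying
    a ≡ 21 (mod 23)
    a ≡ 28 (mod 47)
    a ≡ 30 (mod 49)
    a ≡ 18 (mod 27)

578034

From a ≡ 21 (mod 23) write a = 21 + 23t. Substituting into a ≡ 28 (mod 47) gives 23t ≡ 7 (mod 47), and since 23⁻¹ ≡ 45 (mod 47), t ≡ 33. Hence a ≡ 21 + 23·33 = 780 (mod 1081).
From a ≡ 780 (mod 1081) write a = 780 + 1081t. Substituting into a ≡ 30 (mod 49) gives 1081t ≡ 34 (mod 49), and since 3⁻¹ ≡ 33 (mod 49), t ≡ 44. Hence a ≡ 780 + 1081·44 = 48344 (mod 52969).
From a ≡ 48344 (mod 52969) write a = 48344 + 52969t. Substituting into a ≡ 18 (mod 27) gives 52969t ≡ 4 (mod 27), and since 22⁻¹ ≡ 16 (mod 27), t ≡ 10. Hence a ≡ 48344 + 52969·10 = 578034 (mod 1430163).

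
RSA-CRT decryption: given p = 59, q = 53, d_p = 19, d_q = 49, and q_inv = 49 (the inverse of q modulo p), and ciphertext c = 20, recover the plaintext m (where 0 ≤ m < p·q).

m₁ = c^(d_p) mod p: c ≡ 20 (mod 59), and 20^19 mod 59 = 49.
m₂ = c^(d_q) mod q: c ≡ 20 (mod 53), and 20^49 mod 53 = 35.
h = q_inv·(m₁ − m₂) mod p = 49·(49 − 35) mod 59 = 37.
m = m₂ + h·q = 35 + 37·53 = 1996.

1996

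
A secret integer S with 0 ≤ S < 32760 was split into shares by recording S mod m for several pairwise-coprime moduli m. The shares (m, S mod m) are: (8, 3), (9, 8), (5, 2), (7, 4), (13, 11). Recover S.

The moduli are pairwise coprime; N = 8·9·5·7·13 = 32760.
N/8 = 4095; 4095 ≡ 7 (mod 8); 7·7 ≡ 1, so inverse 7.
N/9 = 3640; 3640 ≡ 4 (mod 9); 4·7 ≡ 1, so inverse 7.
N/5 = 6552; 6552 ≡ 2 (mod 5); 2·3 ≡ 1, so inverse 3.
N/7 = 4680; 4680 ≡ 4 (mod 7); 4·2 ≡ 1, so inverse 2.
N/13 = 2520; 2520 ≡ 11 (mod 13); 11·6 ≡ 1, so inverse 6.
S ≡ 3·4095·7 + 8·3640·7 + 2·6552·3 + 4·4680·2 + 11·2520·6 = 532907.
532907 mod 32760 = 8747.

8747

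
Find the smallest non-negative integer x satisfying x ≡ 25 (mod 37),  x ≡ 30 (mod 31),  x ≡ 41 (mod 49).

The moduli are pairwise coprime; N = 37·31·49 = 56203.
N/37 = 1519; 1519 ≡ 2 (mod 37); 2·19 ≡ 1, so inverse 19.
N/31 = 1813; 1813 ≡ 15 (mod 31); 15·29 ≡ 1, so inverse 29.
N/49 = 1147; 1147 ≡ 20 (mod 49); 20·27 ≡ 1, so inverse 27.
x ≡ 25·1519·19 + 30·1813·29 + 41·1147·27 = 3568564.
3568564 mod 56203 = 27775.

27775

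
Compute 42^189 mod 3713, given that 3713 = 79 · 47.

Mod 79: 42 ≡ 42; by Fermat, exponent reduces to 189 mod 78 = 33; 42^33 ≡ 52 (mod 79).
Mod 47: 42 ≡ 42; by Fermat, exponent reduces to 189 mod 46 = 5; 42^5 ≡ 24 (mod 47).
Combine by CRT: x ≡ 52 (mod 79), x ≡ 24 (mod 47) ⇒ x ≡ 447 (mod 3713).

447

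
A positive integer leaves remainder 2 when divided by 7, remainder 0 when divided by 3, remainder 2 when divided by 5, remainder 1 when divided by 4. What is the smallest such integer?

The moduli are pairwise coprime; N = 7·3·5·4 = 420.
N/7 = 60; 60 ≡ 4 (mod 7); 4·2 ≡ 1, so inverse 2.
N/3 = 140; 140 ≡ 2 (mod 3); 2·2 ≡ 1, so inverse 2.
N/5 = 84; 84 ≡ 4 (mod 5); 4·4 ≡ 1, so inverse 4.
N/4 = 105; 105 ≡ 1 (mod 4), inverse 1.
t ≡ 2·60·2 + 0·140·2 + 2·84·4 + 1·105·1 = 1017.
1017 mod 420 = 177.

177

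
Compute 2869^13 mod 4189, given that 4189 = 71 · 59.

Mod 71: 2869 ≡ 29; 29^13 ≡ 24 (mod 71).
Mod 59: 2869 ≡ 37; 37^13 ≡ 14 (mod 59).
Combine by CRT: x ≡ 24 (mod 71), x ≡ 14 (mod 59) ⇒ x ≡ 663 (mod 4189).

663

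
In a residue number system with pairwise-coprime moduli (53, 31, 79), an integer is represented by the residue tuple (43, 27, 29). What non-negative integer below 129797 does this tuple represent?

81557

From x ≡ 43 (mod 53) write x = 43 + 53t. Substituting into x ≡ 27 (mod 31) gives 53t ≡ 15 (mod 31), and since 22⁻¹ ≡ 24 (mod 31), t ≡ 19. Hence x ≡ 43 + 53·19 = 1050 (mod 1643).
From x ≡ 1050 (mod 1643) write x = 1050 + 1643t. Substituting into x ≡ 29 (mod 79) gives 1643t ≡ 6 (mod 79), and since 63⁻¹ ≡ 74 (mod 79), t ≡ 49. Hence x ≡ 1050 + 1643·49 = 81557 (mod 129797).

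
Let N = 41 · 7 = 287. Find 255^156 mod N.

1

Mod 41: 255 ≡ 9; by Fermat, exponent reduces to 156 mod 40 = 36; 9^36 ≡ 1 (mod 41).
Mod 7: 255 ≡ 3; since 6 | 156, by Fermat 3^156 ≡ 1 (mod 7).
Combine by CRT: x ≡ 1 (mod 41), x ≡ 1 (mod 7) ⇒ x ≡ 1 (mod 287).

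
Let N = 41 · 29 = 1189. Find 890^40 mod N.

Mod 41: 890 ≡ 29; since 40 | 40, by Fermat 29^40 ≡ 1 (mod 41).
Mod 29: 890 ≡ 20; by Fermat, exponent reduces to 40 mod 28 = 12; 20^12 ≡ 24 (mod 29).
Combine by CRT: x ≡ 1 (mod 41), x ≡ 24 (mod 29) ⇒ x ≡ 575 (mod 1189).

575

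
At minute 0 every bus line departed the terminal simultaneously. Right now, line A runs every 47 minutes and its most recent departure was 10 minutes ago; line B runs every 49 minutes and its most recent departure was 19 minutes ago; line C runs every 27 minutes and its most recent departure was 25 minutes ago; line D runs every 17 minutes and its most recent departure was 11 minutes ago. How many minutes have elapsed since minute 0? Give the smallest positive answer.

From t ≡ 10 (mod 47) write t = 10 + 47s. Substituting into t ≡ 19 (mod 49) gives 47s ≡ 9 (mod 49), and since 47⁻¹ ≡ 24 (mod 49), s ≡ 20. Hence t ≡ 10 + 47·20 = 950 (mod 2303).
From t ≡ 950 (mod 2303) write t = 950 + 2303s. Substituting into t ≡ 25 (mod 27) gives 2303s ≡ 20 (mod 27), and since 8⁻¹ ≡ 17 (mod 27), s ≡ 16. Hence t ≡ 950 + 2303·16 = 37798 (mod 62181).
From t ≡ 37798 (mod 62181) write t = 37798 + 62181s. Substituting into t ≡ 11 (mod 17) gives 62181s ≡ 4 (mod 17), and since 12⁻¹ ≡ 10 (mod 17), s ≡ 6. Hence t ≡ 37798 + 62181·6 = 410884 (mod 1057077).

410884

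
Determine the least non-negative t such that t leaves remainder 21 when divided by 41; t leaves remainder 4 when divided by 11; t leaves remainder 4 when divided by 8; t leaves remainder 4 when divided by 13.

The moduli are pairwise coprime; N = 41·11·8·13 = 46904.
N/41 = 1144; 1144 ≡ 37 (mod 41); 37·10 ≡ 1, so inverse 10.
N/11 = 4264; 4264 ≡ 7 (mod 11); 7·8 ≡ 1, so inverse 8.
N/8 = 5863; 5863 ≡ 7 (mod 8); 7·7 ≡ 1, so inverse 7.
N/13 = 3608; 3608 ≡ 7 (mod 13); 7·2 ≡ 1, so inverse 2.
t ≡ 21·1144·10 + 4·4264·8 + 4·5863·7 + 4·3608·2 = 569716.
569716 mod 46904 = 6868.

6868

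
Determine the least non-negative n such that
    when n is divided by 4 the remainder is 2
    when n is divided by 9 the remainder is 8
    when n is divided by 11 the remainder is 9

From n ≡ 2 (mod 4) write n = 2 + 4t. Substituting into n ≡ 8 (mod 9) gives 4t ≡ 6 (mod 9), and since 4⁻¹ ≡ 7 (mod 9), t ≡ 6. Hence n ≡ 2 + 4·6 = 26 (mod 36).
From n ≡ 26 (mod 36) write n = 26 + 36t. Substituting into n ≡ 9 (mod 11) gives 36t ≡ 5 (mod 11), and since 3⁻¹ ≡ 4 (mod 11), t ≡ 9. Hence n ≡ 26 + 36·9 = 350 (mod 396).

350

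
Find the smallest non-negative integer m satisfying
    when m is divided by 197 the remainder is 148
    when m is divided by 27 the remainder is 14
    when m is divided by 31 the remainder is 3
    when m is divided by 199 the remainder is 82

The moduli are pairwise coprime; N = 197·27·31·199 = 32812911.
N/197 = 166563; 166563 ≡ 98 (mod 197); 98·195 ≡ 1, so inverse 195.
N/27 = 1215293; 1215293 ≡ 23 (mod 27); 23·20 ≡ 1, so inverse 20.
N/31 = 1058481; 1058481 ≡ 17 (mod 31); 17·11 ≡ 1, so inverse 11.
N/199 = 164889; 164889 ≡ 117 (mod 199); 117·182 ≡ 1, so inverse 182.
m ≡ 148·166563·195 + 14·1215293·20 + 3·1058481·11 + 82·164889·182 = 7643023529.
7643023529 mod 32812911 = 30428177.

30428177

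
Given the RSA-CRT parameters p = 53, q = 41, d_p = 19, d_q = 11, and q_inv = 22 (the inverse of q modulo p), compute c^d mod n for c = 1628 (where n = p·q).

1778

m₁ = c^(d_p) mod p: c ≡ 38 (mod 53), and 38^19 mod 53 = 29.
m₂ = c^(d_q) mod q: c ≡ 29 (mod 41), and 29^11 mod 41 = 15.
h = q_inv·(m₁ − m₂) mod p = 22·(29 − 15) mod 53 = 43.
m = m₂ + h·q = 15 + 43·41 = 1778.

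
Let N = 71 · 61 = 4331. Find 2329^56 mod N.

Mod 71: 2329 ≡ 57; 57^56 ≡ 57 (mod 71).
Mod 61: 2329 ≡ 11; 11^56 ≡ 1 (mod 61).
Combine by CRT: x ≡ 57 (mod 71), x ≡ 1 (mod 61) ⇒ x ≡ 2258 (mod 4331).

2258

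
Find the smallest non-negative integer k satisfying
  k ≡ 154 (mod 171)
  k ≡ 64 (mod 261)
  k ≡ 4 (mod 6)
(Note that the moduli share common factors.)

gcd(171, 261) = 9 and 9 | (64 − 154), so the pair is consistent; merging gives k ≡ 325 (mod 4959), where 4959 = lcm(171, 261).
gcd(4959, 6) = 3 and 3 | (4 − 325), so the pair is consistent; merging gives k ≡ 5284 (mod 9918), where 9918 = lcm(4959, 6).
The solution is unique modulo lcm(171, 261, 6) = 9918.

5284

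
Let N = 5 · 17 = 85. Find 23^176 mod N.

Mod 5: 23 ≡ 3; since 4 | 176, by Fermat 3^176 ≡ 1 (mod 5).
Mod 17: 23 ≡ 6; since 16 | 176, by Fermat 6^176 ≡ 1 (mod 17).
Combine by CRT: x ≡ 1 (mod 5), x ≡ 1 (mod 17) ⇒ x ≡ 1 (mod 85).

1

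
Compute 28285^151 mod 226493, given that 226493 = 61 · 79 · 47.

Mod 61: 28285 ≡ 42; by Fermat, exponent reduces to 151 mod 60 = 31; 42^31 ≡ 42 (mod 61).
Mod 79: 28285 ≡ 3; by Fermat, exponent reduces to 151 mod 78 = 73; 3^73 ≡ 66 (mod 79).
Mod 47: 28285 ≡ 38; by Fermat, exponent reduces to 151 mod 46 = 13; 38^13 ≡ 20 (mod 47).
Combine by CRT: x ≡ 42 (mod 61), x ≡ 66 (mod 79), x ≡ 20 (mod 47) ⇒ x ≡ 165413 (mod 226493).

165413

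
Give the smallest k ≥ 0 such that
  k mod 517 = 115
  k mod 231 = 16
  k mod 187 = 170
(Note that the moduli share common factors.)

159868

gcd(517, 231) = 11 and 11 | (16 − 115), so the pair is consistent; merging gives k ≡ 7870 (mod 10857), where 10857 = lcm(517, 231).
gcd(10857, 187) = 11 and 11 | (170 − 7870), so the pair is consistent; merging gives k ≡ 159868 (mod 184569), where 184569 = lcm(10857, 187).
The solution is unique modulo lcm(517, 231, 187) = 184569.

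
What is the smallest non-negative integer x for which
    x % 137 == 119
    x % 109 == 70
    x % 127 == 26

727863

From x ≡ 119 (mod 137) write x = 119 + 137t. Substituting into x ≡ 70 (mod 109) gives 137t ≡ 60 (mod 109), and since 28⁻¹ ≡ 74 (mod 109), t ≡ 80. Hence x ≡ 119 + 137·80 = 11079 (mod 14933).
From x ≡ 11079 (mod 14933) write x = 11079 + 14933t. Substituting into x ≡ 26 (mod 127) gives 14933t ≡ 123 (mod 127), and since 74⁻¹ ≡ 115 (mod 127), t ≡ 48. Hence x ≡ 11079 + 14933·48 = 727863 (mod 1896491).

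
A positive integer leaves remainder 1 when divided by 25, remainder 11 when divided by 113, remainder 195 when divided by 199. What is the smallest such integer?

From m ≡ 1 (mod 25) write m = 1 + 25t. Substituting into m ≡ 11 (mod 113) gives 25t ≡ 10 (mod 113), and since 25⁻¹ ≡ 104 (mod 113), t ≡ 23. Hence m ≡ 1 + 25·23 = 576 (mod 2825).
From m ≡ 576 (mod 2825) write m = 576 + 2825t. Substituting into m ≡ 195 (mod 199) gives 2825t ≡ 17 (mod 199), and since 39⁻¹ ≡ 148 (mod 199), t ≡ 128. Hence m ≡ 576 + 2825·128 = 362176 (mod 562175).

362176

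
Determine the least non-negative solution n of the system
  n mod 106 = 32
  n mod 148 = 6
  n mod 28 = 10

Combine the congruences pairwise.
gcd(106, 148) = 2 and 2 | (6 − 32), so the pair is consistent; merging gives n ≡ 6074 (mod 7844), where 7844 = lcm(106, 148).
gcd(7844, 28) = 4 and 4 | (10 − 6074), so the pair is consistent; merging gives n ≡ 29606 (mod 54908), where 54908 = lcm(7844, 28).
The solution is unique modulo lcm(106, 148, 28) = 54908.

29606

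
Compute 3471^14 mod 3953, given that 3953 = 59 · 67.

607

Mod 59: 3471 ≡ 49; 49^14 ≡ 17 (mod 59).
Mod 67: 3471 ≡ 54; 54^14 ≡ 4 (mod 67).
Combine by CRT: x ≡ 17 (mod 59), x ≡ 4 (mod 67) ⇒ x ≡ 607 (mod 3953).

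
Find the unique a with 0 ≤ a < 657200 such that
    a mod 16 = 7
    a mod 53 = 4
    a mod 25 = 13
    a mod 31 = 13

302263

The moduli are pairwise coprime; N = 16·53·25·31 = 657200.
N/16 = 41075; 41075 ≡ 3 (mod 16); 3·11 ≡ 1, so inverse 11.
N/53 = 12400; 12400 ≡ 51 (mod 53); 51·26 ≡ 1, so inverse 26.
N/25 = 26288; 26288 ≡ 13 (mod 25); 13·2 ≡ 1, so inverse 2.
N/31 = 21200; 21200 ≡ 27 (mod 31); 27·23 ≡ 1, so inverse 23.
a ≡ 7·41075·11 + 4·12400·26 + 13·26288·2 + 13·21200·23 = 11474663.
11474663 mod 657200 = 302263.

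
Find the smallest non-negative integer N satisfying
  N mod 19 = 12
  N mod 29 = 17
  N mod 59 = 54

20114

The moduli are pairwise coprime; M = 19·29·59 = 32509.
M/19 = 1711; 1711 ≡ 1 (mod 19), inverse 1.
M/29 = 1121; 1121 ≡ 19 (mod 29); 19·26 ≡ 1, so inverse 26.
M/59 = 551; 551 ≡ 20 (mod 59); 20·3 ≡ 1, so inverse 3.
N ≡ 12·1711·1 + 17·1121·26 + 54·551·3 = 605276.
605276 mod 32509 = 20114.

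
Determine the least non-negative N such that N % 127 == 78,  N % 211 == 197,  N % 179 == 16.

The moduli are pairwise coprime; M = 127·211·179 = 4796663.
M/127 = 37769; 37769 ≡ 50 (mod 127); 50·94 ≡ 1, so inverse 94.
M/211 = 22733; 22733 ≡ 156 (mod 211); 156·23 ≡ 1, so inverse 23.
M/179 = 26797; 26797 ≡ 126 (mod 179); 126·27 ≡ 1, so inverse 27.
N ≡ 78·37769·94 + 197·22733·23 + 16·26797·27 = 391501835.
391501835 mod 4796663 = 2972132.

2972132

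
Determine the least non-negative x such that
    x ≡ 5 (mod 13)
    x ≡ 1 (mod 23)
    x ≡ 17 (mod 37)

2163

The moduli are pairwise coprime; N = 13·23·37 = 11063.
N/13 = 851; 851 ≡ 6 (mod 13); 6·11 ≡ 1, so inverse 11.
N/23 = 481; 481 ≡ 21 (mod 23); 21·11 ≡ 1, so inverse 11.
N/37 = 299; 299 ≡ 3 (mod 37); 3·25 ≡ 1, so inverse 25.
x ≡ 5·851·11 + 1·481·11 + 17·299·25 = 179171.
179171 mod 11063 = 2163.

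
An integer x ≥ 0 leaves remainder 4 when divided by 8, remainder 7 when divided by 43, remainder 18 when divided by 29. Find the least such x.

308

From x ≡ 4 (mod 8) write x = 4 + 8t. Substituting into x ≡ 7 (mod 43) gives 8t ≡ 3 (mod 43), and since 8⁻¹ ≡ 27 (mod 43), t ≡ 38. Hence x ≡ 4 + 8·38 = 308 (mod 344).
From x ≡ 308 (mod 344) write x = 308 + 344t. Substituting into x ≡ 18 (mod 29) gives 344t ≡ 0 (mod 29), and since 25⁻¹ ≡ 7 (mod 29), t ≡ 0. Hence x ≡ 308 + 344·0 = 308 (mod 9976).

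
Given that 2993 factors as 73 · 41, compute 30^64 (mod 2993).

Mod 73: 30 ≡ 30; 30^64 ≡ 8 (mod 73).
Mod 41: 30 ≡ 30; by Fermat, exponent reduces to 64 mod 40 = 24; 30^24 ≡ 37 (mod 41).
Combine by CRT: x ≡ 8 (mod 73), x ≡ 37 (mod 41) ⇒ x ≡ 1103 (mod 2993).

1103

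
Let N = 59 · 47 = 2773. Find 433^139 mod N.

198

Mod 59: 433 ≡ 20; by Fermat, exponent reduces to 139 mod 58 = 23; 20^23 ≡ 21 (mod 59).
Mod 47: 433 ≡ 10; by Fermat, exponent reduces to 139 mod 46 = 1; 10^1 ≡ 10 (mod 47).
Combine by CRT: x ≡ 21 (mod 59), x ≡ 10 (mod 47) ⇒ x ≡ 198 (mod 2773).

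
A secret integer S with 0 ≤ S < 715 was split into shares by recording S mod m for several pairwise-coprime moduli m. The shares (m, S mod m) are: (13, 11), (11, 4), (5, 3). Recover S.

323

From S ≡ 11 (mod 13) write S = 11 + 13t. Substituting into S ≡ 4 (mod 11) gives 13t ≡ 4 (mod 11), and since 2⁻¹ ≡ 6 (mod 11), t ≡ 2. Hence S ≡ 11 + 13·2 = 37 (mod 143).
From S ≡ 37 (mod 143) write S = 37 + 143t. Substituting into S ≡ 3 (mod 5) gives 143t ≡ 1 (mod 5), and since 3⁻¹ ≡ 2 (mod 5), t ≡ 2. Hence S ≡ 37 + 143·2 = 323 (mod 715).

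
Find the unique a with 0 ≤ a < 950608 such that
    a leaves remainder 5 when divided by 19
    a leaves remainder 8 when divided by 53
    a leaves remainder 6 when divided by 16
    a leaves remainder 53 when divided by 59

851718

The moduli are pairwise coprime; N = 19·53·16·59 = 950608.
N/19 = 50032; 50032 ≡ 5 (mod 19); 5·4 ≡ 1, so inverse 4.
N/53 = 17936; 17936 ≡ 22 (mod 53); 22·41 ≡ 1, so inverse 41.
N/16 = 59413; 59413 ≡ 5 (mod 16); 5·13 ≡ 1, so inverse 13.
N/59 = 16112; 16112 ≡ 5 (mod 59); 5·12 ≡ 1, so inverse 12.
a ≡ 5·50032·4 + 8·17936·41 + 6·59413·13 + 53·16112·12 = 21765094.
21765094 mod 950608 = 851718.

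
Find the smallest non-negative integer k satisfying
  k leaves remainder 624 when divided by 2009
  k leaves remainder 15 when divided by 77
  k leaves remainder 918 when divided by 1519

400415

gcd(2009, 77) = 7 and 7 | (15 − 624), so the pair is consistent; merging gives k ≡ 2633 (mod 22099), where 22099 = lcm(2009, 77).
gcd(22099, 1519) = 49 and 49 | (918 − 2633), so the pair is consistent; merging gives k ≡ 400415 (mod 685069), where 685069 = lcm(22099, 1519).
The solution is unique modulo lcm(2009, 77, 1519) = 685069.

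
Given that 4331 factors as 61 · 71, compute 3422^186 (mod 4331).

Mod 61: 3422 ≡ 6; by Fermat, exponent reduces to 186 mod 60 = 6; 6^6 ≡ 52 (mod 61).
Mod 71: 3422 ≡ 14; by Fermat, exponent reduces to 186 mod 70 = 46; 14^46 ≡ 57 (mod 71).
Combine by CRT: x ≡ 52 (mod 61), x ≡ 57 (mod 71) ⇒ x ≡ 2187 (mod 4331).

2187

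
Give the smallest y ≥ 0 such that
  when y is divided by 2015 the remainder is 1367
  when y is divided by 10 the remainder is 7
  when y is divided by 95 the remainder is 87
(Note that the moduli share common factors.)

25547

Combine the congruences pairwise.
gcd(2015, 10) = 5 and 5 | (7 − 1367), so the pair is consistent; merging gives y ≡ 1367 (mod 4030), where 4030 = lcm(2015, 10).
gcd(4030, 95) = 5 and 5 | (87 − 1367), so the pair is consistent; merging gives y ≡ 25547 (mod 76570), where 76570 = lcm(4030, 95).
The solution is unique modulo lcm(2015, 10, 95) = 76570.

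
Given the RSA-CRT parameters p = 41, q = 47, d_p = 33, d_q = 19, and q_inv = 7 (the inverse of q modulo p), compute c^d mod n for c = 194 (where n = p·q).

m₁ = c^(d_p) mod p: c ≡ 30 (mod 41), and 30^33 mod 41 = 7.
m₂ = c^(d_q) mod q: c ≡ 6 (mod 47), and 6^19 mod 47 = 7.
h = q_inv·(m₁ − m₂) mod p = 7·(7 − 7) mod 41 = 0.
m = m₂ + h·q = 7 + 0·47 = 7.

7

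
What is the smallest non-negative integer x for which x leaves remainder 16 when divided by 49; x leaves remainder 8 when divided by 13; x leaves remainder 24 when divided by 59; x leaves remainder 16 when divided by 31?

578755

From x ≡ 16 (mod 49) write x = 16 + 49t. Substituting into x ≡ 8 (mod 13) gives 49t ≡ 5 (mod 13), and since 10⁻¹ ≡ 4 (mod 13), t ≡ 7. Hence x ≡ 16 + 49·7 = 359 (mod 637).
From x ≡ 359 (mod 637) write x = 359 + 637t. Substituting into x ≡ 24 (mod 59) gives 637t ≡ 19 (mod 59), and since 47⁻¹ ≡ 54 (mod 59), t ≡ 23. Hence x ≡ 359 + 637·23 = 15010 (mod 37583).
From x ≡ 15010 (mod 37583) write x = 15010 + 37583t. Substituting into x ≡ 16 (mod 31) gives 37583t ≡ 10 (mod 31), and since 11⁻¹ ≡ 17 (mod 31), t ≡ 15. Hence x ≡ 15010 + 37583·15 = 578755 (mod 1165073).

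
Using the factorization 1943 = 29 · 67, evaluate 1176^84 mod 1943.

Mod 29: 1176 ≡ 16; since 28 | 84, by Fermat 16^84 ≡ 1 (mod 29).
Mod 67: 1176 ≡ 37; by Fermat, exponent reduces to 84 mod 66 = 18; 37^18 ≡ 1 (mod 67).
Combine by CRT: x ≡ 1 (mod 29), x ≡ 1 (mod 67) ⇒ x ≡ 1 (mod 1943).

1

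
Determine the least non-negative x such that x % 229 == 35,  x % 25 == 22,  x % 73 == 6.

The moduli are pairwise coprime; N = 229·25·73 = 417925.
N/229 = 1825; 1825 ≡ 222 (mod 229); 222·98 ≡ 1, so inverse 98.
N/25 = 16717; 16717 ≡ 17 (mod 25); 17·3 ≡ 1, so inverse 3.
N/73 = 5725; 5725 ≡ 31 (mod 73); 31·33 ≡ 1, so inverse 33.
x ≡ 35·1825·98 + 22·16717·3 + 6·5725·33 = 8496622.
8496622 mod 417925 = 138122.

138122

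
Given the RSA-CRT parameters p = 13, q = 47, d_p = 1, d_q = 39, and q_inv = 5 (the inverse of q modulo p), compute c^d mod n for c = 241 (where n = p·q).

m₁ = c^(d_p) mod p: c ≡ 7 (mod 13), and 7^1 mod 13 = 7.
m₂ = c^(d_q) mod q: c ≡ 6 (mod 47), and 6^39 mod 47 = 12.
h = q_inv·(m₁ − m₂) mod p = 5·(7 − 12) mod 13 = 1.
m = m₂ + h·q = 12 + 1·47 = 59.

59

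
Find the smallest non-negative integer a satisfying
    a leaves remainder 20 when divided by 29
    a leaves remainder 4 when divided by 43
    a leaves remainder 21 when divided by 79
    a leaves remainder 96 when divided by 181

6317177

From a ≡ 20 (mod 29) write a = 20 + 29t. Substituting into a ≡ 4 (mod 43) gives 29t ≡ 27 (mod 43), and since 29⁻¹ ≡ 3 (mod 43), t ≡ 38. Hence a ≡ 20 + 29·38 = 1122 (mod 1247).
From a ≡ 1122 (mod 1247) write a = 1122 + 1247t. Substituting into a ≡ 21 (mod 79) gives 1247t ≡ 5 (mod 79), and since 62⁻¹ ≡ 65 (mod 79), t ≡ 9. Hence a ≡ 1122 + 1247·9 = 12345 (mod 98513).
From a ≡ 12345 (mod 98513) write a = 12345 + 98513t. Substituting into a ≡ 96 (mod 181) gives 98513t ≡ 59 (mod 181), and since 49⁻¹ ≡ 133 (mod 181), t ≡ 64. Hence a ≡ 12345 + 98513·64 = 6317177 (mod 17830853).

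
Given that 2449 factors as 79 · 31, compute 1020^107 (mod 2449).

1280

Mod 79: 1020 ≡ 72; by Fermat, exponent reduces to 107 mod 78 = 29; 72^29 ≡ 16 (mod 79).
Mod 31: 1020 ≡ 28; by Fermat, exponent reduces to 107 mod 30 = 17; 28^17 ≡ 9 (mod 31).
Combine by CRT: x ≡ 16 (mod 79), x ≡ 9 (mod 31) ⇒ x ≡ 1280 (mod 2449).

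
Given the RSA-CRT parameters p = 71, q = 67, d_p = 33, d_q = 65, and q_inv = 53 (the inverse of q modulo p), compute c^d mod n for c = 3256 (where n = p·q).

732

m₁ = c^(d_p) mod p: c ≡ 61 (mod 71), and 61^33 mod 71 = 22.
m₂ = c^(d_q) mod q: c ≡ 40 (mod 67), and 40^65 mod 67 = 62.
h = q_inv·(m₁ − m₂) mod p = 53·(22 − 62) mod 71 = 10.
m = m₂ + h·q = 62 + 10·67 = 732.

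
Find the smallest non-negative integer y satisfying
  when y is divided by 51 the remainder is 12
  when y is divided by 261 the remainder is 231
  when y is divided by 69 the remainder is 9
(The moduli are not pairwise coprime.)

90537

gcd(51, 261) = 3 and 3 | (231 − 12), so the pair is consistent; merging gives y ≡ 1797 (mod 4437), where 4437 = lcm(51, 261).
gcd(4437, 69) = 3 and 3 | (9 − 1797), so the pair is consistent; merging gives y ≡ 90537 (mod 102051), where 102051 = lcm(4437, 69).
The solution is unique modulo lcm(51, 261, 69) = 102051.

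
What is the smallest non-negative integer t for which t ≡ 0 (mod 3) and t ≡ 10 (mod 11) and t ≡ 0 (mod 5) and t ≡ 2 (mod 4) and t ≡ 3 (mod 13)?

The moduli are pairwise coprime; N = 3·11·5·4·13 = 8580.
N/3 = 2860; 2860 ≡ 1 (mod 3), inverse 1.
N/11 = 780; 780 ≡ 10 (mod 11); 10·10 ≡ 1, so inverse 10.
N/5 = 1716; 1716 ≡ 1 (mod 5), inverse 1.
N/4 = 2145; 2145 ≡ 1 (mod 4), inverse 1.
N/13 = 660; 660 ≡ 10 (mod 13); 10·4 ≡ 1, so inverse 4.
t ≡ 0·2860·1 + 10·780·10 + 0·1716·1 + 2·2145·1 + 3·660·4 = 90210.
90210 mod 8580 = 4410.

4410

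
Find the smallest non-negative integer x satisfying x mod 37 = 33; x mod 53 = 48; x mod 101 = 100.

From x ≡ 33 (mod 37) write x = 33 + 37t. Substituting into x ≡ 48 (mod 53) gives 37t ≡ 15 (mod 53), and since 37⁻¹ ≡ 43 (mod 53), t ≡ 9. Hence x ≡ 33 + 37·9 = 366 (mod 1961).
From x ≡ 366 (mod 1961) write x = 366 + 1961t. Substituting into x ≡ 100 (mod 101) gives 1961t ≡ 37 (mod 101), and since 42⁻¹ ≡ 89 (mod 101), t ≡ 61. Hence x ≡ 366 + 1961·61 = 119987 (mod 198061).

119987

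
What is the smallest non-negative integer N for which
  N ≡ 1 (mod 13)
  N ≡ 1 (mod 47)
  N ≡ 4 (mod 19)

From N ≡ 1 (mod 13) write N = 1 + 13t. Substituting into N ≡ 1 (mod 47) gives 13t ≡ 0 (mod 47), and since 13⁻¹ ≡ 29 (mod 47), t ≡ 0. Hence N ≡ 1 + 13·0 = 1 (mod 611).
From N ≡ 1 (mod 611) write N = 1 + 611t. Substituting into N ≡ 4 (mod 19) gives 611t ≡ 3 (mod 19), and since 3⁻¹ ≡ 13 (mod 19), t ≡ 1. Hence N ≡ 1 + 611·1 = 612 (mod 11609).

612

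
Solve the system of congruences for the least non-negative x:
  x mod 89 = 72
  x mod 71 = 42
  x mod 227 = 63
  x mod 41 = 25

51356543

From x ≡ 72 (mod 89) write x = 72 + 89t. Substituting into x ≡ 42 (mod 71) gives 89t ≡ 41 (mod 71), and since 18⁻¹ ≡ 4 (mod 71), t ≡ 22. Hence x ≡ 72 + 89·22 = 2030 (mod 6319).
From x ≡ 2030 (mod 6319) write x = 2030 + 6319t. Substituting into x ≡ 63 (mod 227) gives 6319t ≡ 76 (mod 227), and since 190⁻¹ ≡ 92 (mod 227), t ≡ 182. Hence x ≡ 2030 + 6319·182 = 1152088 (mod 1434413).
From x ≡ 1152088 (mod 1434413) write x = 1152088 + 1434413t. Substituting into x ≡ 25 (mod 41) gives 1434413t ≡ 37 (mod 41), and since 28⁻¹ ≡ 22 (mod 41), t ≡ 35. Hence x ≡ 1152088 + 1434413·35 = 51356543 (mod 58810933).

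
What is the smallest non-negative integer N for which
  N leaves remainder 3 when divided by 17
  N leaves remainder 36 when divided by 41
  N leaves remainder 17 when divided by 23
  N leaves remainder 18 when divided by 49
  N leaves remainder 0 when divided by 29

The moduli are pairwise coprime; M = 17·41·23·49·29 = 22780051.
M/17 = 1340003; 1340003 ≡ 12 (mod 17); 12·10 ≡ 1, so inverse 10.
M/41 = 555611; 555611 ≡ 20 (mod 41); 20·39 ≡ 1, so inverse 39.
M/23 = 990437; 990437 ≡ 11 (mod 23); 11·21 ≡ 1, so inverse 21.
M/49 = 464899; 464899 ≡ 36 (mod 49); 36·15 ≡ 1, so inverse 15.
M/29 = 785519; 785519 ≡ 25 (mod 29); 25·7 ≡ 1, so inverse 7.
N ≡ 3·1340003·10 + 36·555611·39 + 17·990437·21 + 18·464899·15 + 0·785519·7 = 1299386673.
1299386673 mod 22780051 = 923766.

923766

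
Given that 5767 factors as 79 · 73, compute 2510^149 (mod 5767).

Mod 79: 2510 ≡ 61; by Fermat, exponent reduces to 149 mod 78 = 71; 61^71 ≡ 41 (mod 79).
Mod 73: 2510 ≡ 28; by Fermat, exponent reduces to 149 mod 72 = 5; 28^5 ≡ 34 (mod 73).
Combine by CRT: x ≡ 41 (mod 79), x ≡ 34 (mod 73) ⇒ x ≡ 910 (mod 5767).

910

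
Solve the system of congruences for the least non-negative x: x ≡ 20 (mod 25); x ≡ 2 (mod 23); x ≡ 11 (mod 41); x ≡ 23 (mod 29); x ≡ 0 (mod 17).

The moduli are pairwise coprime; N = 25·23·41·29·17 = 11622475.
N/25 = 464899; 464899 ≡ 24 (mod 25); 24·24 ≡ 1, so inverse 24.
N/23 = 505325; 505325 ≡ 15 (mod 23); 15·20 ≡ 1, so inverse 20.
N/41 = 283475; 283475 ≡ 1 (mod 41), inverse 1.
N/29 = 400775; 400775 ≡ 24 (mod 29); 24·23 ≡ 1, so inverse 23.
N/17 = 683675; 683675 ≡ 3 (mod 17); 3·6 ≡ 1, so inverse 6.
x ≡ 20·464899·24 + 2·505325·20 + 11·283475·1 + 23·400775·23 + 0·683675·6 = 458492720.
458492720 mod 11622475 = 5216195.

5216195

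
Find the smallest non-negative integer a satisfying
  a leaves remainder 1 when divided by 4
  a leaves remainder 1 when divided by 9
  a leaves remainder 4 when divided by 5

109

The moduli are pairwise coprime; N = 4·9·5 = 180.
N/4 = 45; 45 ≡ 1 (mod 4), inverse 1.
N/9 = 20; 20 ≡ 2 (mod 9); 2·5 ≡ 1, so inverse 5.
N/5 = 36; 36 ≡ 1 (mod 5), inverse 1.
a ≡ 1·45·1 + 1·20·5 + 4·36·1 = 289.
289 mod 180 = 109.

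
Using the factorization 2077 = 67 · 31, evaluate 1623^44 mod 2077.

1006

Mod 67: 1623 ≡ 15; 15^44 ≡ 1 (mod 67).
Mod 31: 1623 ≡ 11; by Fermat, exponent reduces to 44 mod 30 = 14; 11^14 ≡ 14 (mod 31).
Combine by CRT: x ≡ 1 (mod 67), x ≡ 14 (mod 31) ⇒ x ≡ 1006 (mod 2077).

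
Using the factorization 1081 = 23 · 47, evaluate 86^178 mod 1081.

Mod 23: 86 ≡ 17; by Fermat, exponent reduces to 178 mod 22 = 2; 17^2 ≡ 13 (mod 23).
Mod 47: 86 ≡ 39; by Fermat, exponent reduces to 178 mod 46 = 40; 39^40 ≡ 32 (mod 47).
Combine by CRT: x ≡ 13 (mod 23), x ≡ 32 (mod 47) ⇒ x ≡ 220 (mod 1081).

220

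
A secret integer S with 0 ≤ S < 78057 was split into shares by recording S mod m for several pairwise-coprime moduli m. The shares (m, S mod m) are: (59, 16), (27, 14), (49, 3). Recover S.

Combine the congruences pairwise.
From S ≡ 16 (mod 59) write S = 16 + 59t. Substituting into S ≡ 14 (mod 27) gives 59t ≡ 25 (mod 27), and since 5⁻¹ ≡ 11 (mod 27), t ≡ 5. Hence S ≡ 16 + 59·5 = 311 (mod 1593).
From S ≡ 311 (mod 1593) write S = 311 + 1593t. Substituting into S ≡ 3 (mod 49) gives 1593t ≡ 35 (mod 49), and since 25⁻¹ ≡ 2 (mod 49), t ≡ 21. Hence S ≡ 311 + 1593·21 = 33764 (mod 78057).

33764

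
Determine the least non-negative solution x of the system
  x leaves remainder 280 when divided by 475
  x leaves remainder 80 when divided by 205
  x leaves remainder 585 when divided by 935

2891605

Combine the congruences pairwise.
gcd(475, 205) = 5 and 5 | (80 − 280), so the pair is consistent; merging gives x ≡ 9305 (mod 19475), where 19475 = lcm(475, 205).
gcd(19475, 935) = 5 and 5 | (585 − 9305), so the pair is consistent; merging gives x ≡ 2891605 (mod 3641825), where 3641825 = lcm(19475, 935).
The solution is unique modulo lcm(475, 205, 935) = 3641825.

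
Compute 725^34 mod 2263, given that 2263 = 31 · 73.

Mod 31: 725 ≡ 12; by Fermat, exponent reduces to 34 mod 30 = 4; 12^4 ≡ 28 (mod 31).
Mod 73: 725 ≡ 68; 68^34 ≡ 35 (mod 73).
Combine by CRT: x ≡ 28 (mod 31), x ≡ 35 (mod 73) ⇒ x ≡ 400 (mod 2263).

400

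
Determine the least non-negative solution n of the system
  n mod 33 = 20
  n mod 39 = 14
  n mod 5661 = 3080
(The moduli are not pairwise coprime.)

348401

Combine the congruences pairwise.
gcd(33, 39) = 3 and 3 | (14 − 20), so the pair is consistent; merging gives n ≡ 53 (mod 429), where 429 = lcm(33, 39).
gcd(429, 5661) = 3 and 3 | (3080 − 53), so the pair is consistent; merging gives n ≡ 348401 (mod 809523), where 809523 = lcm(429, 5661).
The solution is unique modulo lcm(33, 39, 5661) = 809523.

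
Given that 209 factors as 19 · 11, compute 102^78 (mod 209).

Mod 19: 102 ≡ 7; by Fermat, exponent reduces to 78 mod 18 = 6; 7^6 ≡ 1 (mod 19).
Mod 11: 102 ≡ 3; by Fermat, exponent reduces to 78 mod 10 = 8; 3^8 ≡ 5 (mod 11).
Combine by CRT: x ≡ 1 (mod 19), x ≡ 5 (mod 11) ⇒ x ≡ 115 (mod 209).

115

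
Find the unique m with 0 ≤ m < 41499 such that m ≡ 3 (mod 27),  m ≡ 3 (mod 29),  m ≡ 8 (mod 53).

3135

The moduli are pairwise coprime; N = 27·29·53 = 41499.
N/27 = 1537; 1537 ≡ 25 (mod 27); 25·13 ≡ 1, so inverse 13.
N/29 = 1431; 1431 ≡ 10 (mod 29); 10·3 ≡ 1, so inverse 3.
N/53 = 783; 783 ≡ 41 (mod 53); 41·22 ≡ 1, so inverse 22.
m ≡ 3·1537·13 + 3·1431·3 + 8·783·22 = 210630.
210630 mod 41499 = 3135.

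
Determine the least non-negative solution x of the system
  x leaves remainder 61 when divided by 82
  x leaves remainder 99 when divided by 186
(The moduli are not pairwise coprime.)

Combine the congruences pairwise.
gcd(82, 186) = 2 and 2 | (99 − 61), so the pair is consistent; merging gives x ≡ 471 (mod 7626), where 7626 = lcm(82, 186).
The solution is unique modulo lcm(82, 186) = 7626.

471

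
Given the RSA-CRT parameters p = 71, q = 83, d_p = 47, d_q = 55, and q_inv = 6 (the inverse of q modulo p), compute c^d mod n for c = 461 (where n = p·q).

m₁ = c^(d_p) mod p: c ≡ 35 (mod 71), and 35^47 mod 71 = 42.
m₂ = c^(d_q) mod q: c ≡ 46 (mod 83), and 46^55 mod 83 = 24.
h = q_inv·(m₁ − m₂) mod p = 6·(42 − 24) mod 71 = 37.
m = m₂ + h·q = 24 + 37·83 = 3095.

3095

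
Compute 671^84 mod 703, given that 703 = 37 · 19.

Mod 37: 671 ≡ 5; by Fermat, exponent reduces to 84 mod 36 = 12; 5^12 ≡ 10 (mod 37).
Mod 19: 671 ≡ 6; by Fermat, exponent reduces to 84 mod 18 = 12; 6^12 ≡ 7 (mod 19).
Combine by CRT: x ≡ 10 (mod 37), x ≡ 7 (mod 19) ⇒ x ≡ 121 (mod 703).

121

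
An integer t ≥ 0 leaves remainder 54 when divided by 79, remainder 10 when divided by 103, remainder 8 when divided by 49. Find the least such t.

From t ≡ 54 (mod 79) write t = 54 + 79s. Substituting into t ≡ 10 (mod 103) gives 79s ≡ 59 (mod 103), and since 79⁻¹ ≡ 30 (mod 103), s ≡ 19. Hence t ≡ 54 + 79·19 = 1555 (mod 8137).
From t ≡ 1555 (mod 8137) write t = 1555 + 8137s. Substituting into t ≡ 8 (mod 49) gives 8137s ≡ 21 (mod 49), and since 3⁻¹ ≡ 33 (mod 49), s ≡ 7. Hence t ≡ 1555 + 8137·7 = 58514 (mod 398713).

58514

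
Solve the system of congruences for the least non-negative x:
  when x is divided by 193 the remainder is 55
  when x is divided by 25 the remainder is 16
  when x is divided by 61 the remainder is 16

The moduli are pairwise coprime; N = 193·25·61 = 294325.
N/193 = 1525; 1525 ≡ 174 (mod 193); 174·132 ≡ 1, so inverse 132.
N/25 = 11773; 11773 ≡ 23 (mod 25); 23·12 ≡ 1, so inverse 12.
N/61 = 4825; 4825 ≡ 6 (mod 61); 6·51 ≡ 1, so inverse 51.
x ≡ 55·1525·132 + 16·11773·12 + 16·4825·51 = 17269116.
17269116 mod 294325 = 198266.

198266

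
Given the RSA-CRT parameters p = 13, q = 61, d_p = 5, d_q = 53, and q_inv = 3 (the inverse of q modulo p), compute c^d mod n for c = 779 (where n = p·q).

623

m₁ = c^(d_p) mod p: c ≡ 12 (mod 13), and 12^5 mod 13 = 12.
m₂ = c^(d_q) mod q: c ≡ 47 (mod 61), and 47^53 mod 61 = 13.
h = q_inv·(m₁ − m₂) mod p = 3·(12 − 13) mod 13 = 10.
m = m₂ + h·q = 13 + 10·61 = 623.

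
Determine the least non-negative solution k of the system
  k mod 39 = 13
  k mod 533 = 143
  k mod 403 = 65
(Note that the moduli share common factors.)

Combine the congruences pairwise.
gcd(39, 533) = 13 and 13 | (143 − 13), so the pair is consistent; merging gives k ≡ 676 (mod 1599), where 1599 = lcm(39, 533).
gcd(1599, 403) = 13 and 13 | (65 − 676), so the pair is consistent; merging gives k ≡ 26260 (mod 49569), where 49569 = lcm(1599, 403).
The solution is unique modulo lcm(39, 533, 403) = 49569.

26260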